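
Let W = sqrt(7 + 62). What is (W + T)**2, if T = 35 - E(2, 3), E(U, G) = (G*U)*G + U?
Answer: (15 + sqrt(69))**2 ≈ 543.20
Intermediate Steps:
E(U, G) = U + U*G**2 (E(U, G) = U*G**2 + U = U + U*G**2)
W = sqrt(69) ≈ 8.3066
T = 15 (T = 35 - 2*(1 + 3**2) = 35 - 2*(1 + 9) = 35 - 2*10 = 35 - 1*20 = 35 - 20 = 15)
(W + T)**2 = (sqrt(69) + 15)**2 = (15 + sqrt(69))**2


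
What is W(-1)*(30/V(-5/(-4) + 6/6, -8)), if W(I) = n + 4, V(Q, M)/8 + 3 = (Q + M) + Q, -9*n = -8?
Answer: -110/39 ≈ -2.8205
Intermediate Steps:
n = 8/9 (n = -⅑*(-8) = 8/9 ≈ 0.88889)
V(Q, M) = -24 + 8*M + 16*Q (V(Q, M) = -24 + 8*((Q + M) + Q) = -24 + 8*((M + Q) + Q) = -24 + 8*(M + 2*Q) = -24 + (8*M + 16*Q) = -24 + 8*M + 16*Q)
W(I) = 44/9 (W(I) = 8/9 + 4 = 44/9)
W(-1)*(30/V(-5/(-4) + 6/6, -8)) = 44*(30/(-24 + 8*(-8) + 16*(-5/(-4) + 6/6)))/9 = 44*(30/(-24 - 64 + 16*(-5*(-¼) + 6*(⅙))))/9 = 44*(30/(-24 - 64 + 16*(5/4 + 1)))/9 = 44*(30/(-24 - 64 + 16*(9/4)))/9 = 44*(30/(-24 - 64 + 36))/9 = 44*(30/(-52))/9 = 44*(30*(-1/52))/9 = (44/9)*(-15/26) = -110/39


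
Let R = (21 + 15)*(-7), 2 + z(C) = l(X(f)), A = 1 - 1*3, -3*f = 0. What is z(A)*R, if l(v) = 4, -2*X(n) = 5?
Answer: -504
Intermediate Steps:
f = 0 (f = -⅓*0 = 0)
X(n) = -5/2 (X(n) = -½*5 = -5/2)
A = -2 (A = 1 - 3 = -2)
z(C) = 2 (z(C) = -2 + 4 = 2)
R = -252 (R = 36*(-7) = -252)
z(A)*R = 2*(-252) = -504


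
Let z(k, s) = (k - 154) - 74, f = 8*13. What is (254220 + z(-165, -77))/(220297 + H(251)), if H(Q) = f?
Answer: 9401/8163 ≈ 1.1517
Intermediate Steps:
f = 104
H(Q) = 104
z(k, s) = -228 + k (z(k, s) = (-154 + k) - 74 = -228 + k)
(254220 + z(-165, -77))/(220297 + H(251)) = (254220 + (-228 - 165))/(220297 + 104) = (254220 - 393)/220401 = 253827*(1/220401) = 9401/8163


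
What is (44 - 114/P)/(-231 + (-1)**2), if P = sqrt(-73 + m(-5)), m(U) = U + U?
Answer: -22/115 - 57*I*sqrt(83)/9545 ≈ -0.1913 - 0.054405*I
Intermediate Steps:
m(U) = 2*U
P = I*sqrt(83) (P = sqrt(-73 + 2*(-5)) = sqrt(-73 - 10) = sqrt(-83) = I*sqrt(83) ≈ 9.1104*I)
(44 - 114/P)/(-231 + (-1)**2) = (44 - 114*(-I*sqrt(83)/83))/(-231 + (-1)**2) = (44 - (-114)*I*sqrt(83)/83)/(-231 + 1) = (44 + 114*I*sqrt(83)/83)/(-230) = (44 + 114*I*sqrt(83)/83)*(-1/230) = -22/115 - 57*I*sqrt(83)/9545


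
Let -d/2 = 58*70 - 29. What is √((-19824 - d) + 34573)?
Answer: √22811 ≈ 151.03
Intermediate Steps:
d = -8062 (d = -2*(58*70 - 29) = -2*(4060 - 29) = -2*4031 = -8062)
√((-19824 - d) + 34573) = √((-19824 - 1*(-8062)) + 34573) = √((-19824 + 8062) + 34573) = √(-11762 + 34573) = √22811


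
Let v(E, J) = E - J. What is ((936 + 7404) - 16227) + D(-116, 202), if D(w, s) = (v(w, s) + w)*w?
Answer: 42457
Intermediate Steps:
D(w, s) = w*(-s + 2*w) (D(w, s) = ((w - s) + w)*w = (-s + 2*w)*w = w*(-s + 2*w))
((936 + 7404) - 16227) + D(-116, 202) = ((936 + 7404) - 16227) - 116*(-1*202 + 2*(-116)) = (8340 - 16227) - 116*(-202 - 232) = -7887 - 116*(-434) = -7887 + 50344 = 42457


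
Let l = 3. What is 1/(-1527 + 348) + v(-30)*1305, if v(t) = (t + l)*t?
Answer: 1246261949/1179 ≈ 1.0571e+6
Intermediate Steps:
v(t) = t*(3 + t) (v(t) = (t + 3)*t = (3 + t)*t = t*(3 + t))
1/(-1527 + 348) + v(-30)*1305 = 1/(-1527 + 348) - 30*(3 - 30)*1305 = 1/(-1179) - 30*(-27)*1305 = -1/1179 + 810*1305 = -1/1179 + 1057050 = 1246261949/1179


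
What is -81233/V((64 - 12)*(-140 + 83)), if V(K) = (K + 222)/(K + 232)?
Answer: -110964278/1371 ≈ -80937.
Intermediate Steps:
V(K) = (222 + K)/(232 + K)
-81233/V((64 - 12)*(-140 + 83)) = -81233*(232 + (64 - 12)*(-140 + 83))/(222 + (64 - 12)*(-140 + 83)) = -81233*(232 + 52*(-57))/(222 + 52*(-57)) = -81233*(232 - 2964)/(222 - 2964) = -81233/(-2742/(-2732)) = -81233/((-1/2732*(-2742))) = -81233/1371/1366 = -81233*1366/1371 = -110964278/1371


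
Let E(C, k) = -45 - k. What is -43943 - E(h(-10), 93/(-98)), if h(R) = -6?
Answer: -4302097/98 ≈ -43899.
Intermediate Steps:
-43943 - E(h(-10), 93/(-98)) = -43943 - (-45 - 93/(-98)) = -43943 - (-45 - 93*(-1)/98) = -43943 - (-45 - 1*(-93/98)) = -43943 - (-45 + 93/98) = -43943 - 1*(-4317/98) = -43943 + 4317/98 = -4302097/98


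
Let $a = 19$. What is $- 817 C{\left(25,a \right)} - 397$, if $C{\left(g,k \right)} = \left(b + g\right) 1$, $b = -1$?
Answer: $-20005$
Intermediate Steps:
$C{\left(g,k \right)} = -1 + g$ ($C{\left(g,k \right)} = \left(-1 + g\right) 1 = -1 + g$)
$- 817 C{\left(25,a \right)} - 397 = - 817 \left(-1 + 25\right) - 397 = \left(-817\right) 24 - 397 = -19608 - 397 = -20005$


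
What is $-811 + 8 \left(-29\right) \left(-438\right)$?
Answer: $100805$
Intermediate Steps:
$-811 + 8 \left(-29\right) \left(-438\right) = -811 - -101616 = -811 + 101616 = 100805$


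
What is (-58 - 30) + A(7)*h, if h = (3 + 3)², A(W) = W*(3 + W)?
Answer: 2432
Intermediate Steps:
h = 36 (h = 6² = 36)
(-58 - 30) + A(7)*h = (-58 - 30) + (7*(3 + 7))*36 = -88 + (7*10)*36 = -88 + 70*36 = -88 + 2520 = 2432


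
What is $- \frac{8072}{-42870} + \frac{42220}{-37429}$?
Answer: $- \frac{753922256}{802290615} \approx -0.93971$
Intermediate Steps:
$- \frac{8072}{-42870} + \frac{42220}{-37429} = \left(-8072\right) \left(- \frac{1}{42870}\right) + 42220 \left(- \frac{1}{37429}\right) = \frac{4036}{21435} - \frac{42220}{37429} = - \frac{753922256}{802290615}$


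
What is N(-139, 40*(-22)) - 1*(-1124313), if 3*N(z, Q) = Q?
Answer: 3372059/3 ≈ 1.1240e+6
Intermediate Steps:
N(z, Q) = Q/3
N(-139, 40*(-22)) - 1*(-1124313) = (40*(-22))/3 - 1*(-1124313) = (⅓)*(-880) + 1124313 = -880/3 + 1124313 = 3372059/3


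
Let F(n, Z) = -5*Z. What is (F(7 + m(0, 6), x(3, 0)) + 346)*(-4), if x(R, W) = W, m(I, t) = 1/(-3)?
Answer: -1384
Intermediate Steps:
m(I, t) = -1/3
(F(7 + m(0, 6), x(3, 0)) + 346)*(-4) = (-5*0 + 346)*(-4) = (0 + 346)*(-4) = 346*(-4) = -1384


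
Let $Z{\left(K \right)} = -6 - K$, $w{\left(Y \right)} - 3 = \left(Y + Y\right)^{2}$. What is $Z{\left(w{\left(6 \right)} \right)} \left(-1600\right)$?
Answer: $244800$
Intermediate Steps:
$w{\left(Y \right)} = 3 + 4 Y^{2}$ ($w{\left(Y \right)} = 3 + \left(Y + Y\right)^{2} = 3 + \left(2 Y\right)^{2} = 3 + 4 Y^{2}$)
$Z{\left(w{\left(6 \right)} \right)} \left(-1600\right) = \left(-6 - \left(3 + 4 \cdot 6^{2}\right)\right) \left(-1600\right) = \left(-6 - \left(3 + 4 \cdot 36\right)\right) \left(-1600\right) = \left(-6 - \left(3 + 144\right)\right) \left(-1600\right) = \left(-6 - 147\right) \left(-1600\right) = \left(-153\right) \left(-1600\right) = 244800$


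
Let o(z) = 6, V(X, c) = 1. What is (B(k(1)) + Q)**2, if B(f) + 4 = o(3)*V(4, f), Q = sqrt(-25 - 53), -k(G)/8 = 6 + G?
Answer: (2 + I*sqrt(78))**2 ≈ -74.0 + 35.327*I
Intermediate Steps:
k(G) = -48 - 8*G (k(G) = -8*(6 + G) = -48 - 8*G)
Q = I*sqrt(78) (Q = sqrt(-78) = I*sqrt(78) ≈ 8.8318*I)
B(f) = 2 (B(f) = -4 + 6*1 = -4 + 6 = 2)
(B(k(1)) + Q)**2 = (2 + I*sqrt(78))**2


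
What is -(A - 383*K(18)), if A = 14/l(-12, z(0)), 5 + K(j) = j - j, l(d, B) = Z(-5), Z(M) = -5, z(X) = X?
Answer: -9561/5 ≈ -1912.2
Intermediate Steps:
l(d, B) = -5
K(j) = -5 (K(j) = -5 + (j - j) = -5 + 0 = -5)
A = -14/5 (A = 14/(-5) = 14*(-⅕) = -14/5 ≈ -2.8000)
-(A - 383*K(18)) = -(-14/5 - 383*(-5)) = -(-14/5 + 1915) = -1*9561/5 = -9561/5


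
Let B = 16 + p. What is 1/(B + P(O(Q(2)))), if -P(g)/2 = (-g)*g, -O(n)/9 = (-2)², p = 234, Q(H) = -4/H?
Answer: 1/2842 ≈ 0.00035186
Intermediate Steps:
O(n) = -36 (O(n) = -9*(-2)² = -9*4 = -36)
P(g) = 2*g² (P(g) = -2*(-g)*g = -(-2)*g² = 2*g²)
B = 250 (B = 16 + 234 = 250)
1/(B + P(O(Q(2)))) = 1/(250 + 2*(-36)²) = 1/(250 + 2*1296) = 1/(250 + 2592) = 1/2842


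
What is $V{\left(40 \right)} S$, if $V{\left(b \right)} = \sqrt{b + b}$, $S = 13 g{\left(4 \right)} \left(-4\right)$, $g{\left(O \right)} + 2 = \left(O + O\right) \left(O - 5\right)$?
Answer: $2080 \sqrt{5} \approx 4651.0$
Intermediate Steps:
$g{\left(O \right)} = -2 + 2 O \left(-5 + O\right)$ ($g{\left(O \right)} = -2 + \left(O + O\right) \left(O - 5\right) = -2 + 2 O \left(-5 + O\right)$)
$S = 520$ ($S = 13 \left(-2 - 40 + 2 \cdot 4^{2}\right) \left(-4\right) = 13 \left(-2 - 40 + 2 \cdot 16\right) \left(-4\right) = 13 \left(-2 - 40 + 32\right) \left(-4\right) = 13 \left(-10\right) \left(-4\right) = \left(-130\right) \left(-4\right) = 520$)
$V{\left(b \right)} = \sqrt{2} \sqrt{b}$ ($V{\left(b \right)} = \sqrt{2 b} = \sqrt{2} \sqrt{b}$)
$V{\left(40 \right)} S = \sqrt{2} \sqrt{40} \cdot 520 = \sqrt{2} \cdot 2 \sqrt{10} \cdot 520 = 4 \sqrt{5} \cdot 520 = 2080 \sqrt{5}$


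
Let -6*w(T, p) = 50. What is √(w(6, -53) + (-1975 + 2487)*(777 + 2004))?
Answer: √12814773/3 ≈ 1193.3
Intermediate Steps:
w(T, p) = -25/3 (w(T, p) = -⅙*50 = -25/3)
√(w(6, -53) + (-1975 + 2487)*(777 + 2004)) = √(-25/3 + (-1975 + 2487)*(777 + 2004)) = √(-25/3 + 512*2781) = √(-25/3 + 1423872) = √(4271591/3) = √12814773/3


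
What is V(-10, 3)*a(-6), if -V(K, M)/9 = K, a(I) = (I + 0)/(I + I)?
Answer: 45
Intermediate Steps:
a(I) = 1/2 (a(I) = I/((2*I)) = I*(1/(2*I)) = 1/2)
V(K, M) = -9*K
V(-10, 3)*a(-6) = -9*(-10)*(1/2) = 90*(1/2) = 45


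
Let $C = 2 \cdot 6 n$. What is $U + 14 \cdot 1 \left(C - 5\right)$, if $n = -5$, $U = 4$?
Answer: $-906$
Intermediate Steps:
$C = -60$ ($C = 2 \cdot 6 \left(-5\right) = 12 \left(-5\right) = -60$)
$U + 14 \cdot 1 \left(C - 5\right) = 4 + 14 \cdot 1 \left(-60 - 5\right) = 4 + 14 \cdot 1 \left(-65\right) = 4 + 14 \left(-65\right) = 4 - 910 = -906$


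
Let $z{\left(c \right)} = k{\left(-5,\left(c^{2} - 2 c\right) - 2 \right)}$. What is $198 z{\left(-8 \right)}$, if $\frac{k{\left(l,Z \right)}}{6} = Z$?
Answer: $92664$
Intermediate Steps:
$k{\left(l,Z \right)} = 6 Z$
$z{\left(c \right)} = -12 - 12 c + 6 c^{2}$ ($z{\left(c \right)} = 6 \left(\left(c^{2} - 2 c\right) - 2\right) = 6 \left(-2 + c^{2} - 2 c\right) = -12 - 12 c + 6 c^{2}$)
$198 z{\left(-8 \right)} = 198 \left(-12 - -96 + 6 \left(-8\right)^{2}\right) = 198 \left(-12 + 96 + 6 \cdot 64\right) = 198 \left(-12 + 96 + 384\right) = 198 \cdot 468 = 92664$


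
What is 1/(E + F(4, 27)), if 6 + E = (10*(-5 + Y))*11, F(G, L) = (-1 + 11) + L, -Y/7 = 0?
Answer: -1/519 ≈ -0.0019268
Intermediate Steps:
Y = 0 (Y = -7*0 = 0)
F(G, L) = 10 + L
E = -556 (E = -6 + (10*(-5 + 0))*11 = -6 + (10*(-5))*11 = -6 - 50*11 = -6 - 550 = -556)
1/(E + F(4, 27)) = 1/(-556 + (10 + 27)) = 1/(-556 + 37) = 1/(-519) = -1/519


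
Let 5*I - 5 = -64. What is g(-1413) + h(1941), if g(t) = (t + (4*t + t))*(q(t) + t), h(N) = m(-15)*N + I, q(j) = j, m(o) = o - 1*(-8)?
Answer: 119726146/5 ≈ 2.3945e+7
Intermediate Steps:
I = -59/5 (I = 1 + (⅕)*(-64) = 1 - 64/5 = -59/5 ≈ -11.800)
m(o) = 8 + o (m(o) = o + 8 = 8 + o)
h(N) = -59/5 - 7*N (h(N) = (8 - 15)*N - 59/5 = -7*N - 59/5 = -59/5 - 7*N)
g(t) = 12*t² (g(t) = (t + (4*t + t))*(t + t) = (t + 5*t)*(2*t) = (6*t)*(2*t) = 12*t²)
g(-1413) + h(1941) = 12*(-1413)² + (-59/5 - 7*1941) = 12*1996569 + (-59/5 - 13587) = 23958828 - 67994/5 = 119726146/5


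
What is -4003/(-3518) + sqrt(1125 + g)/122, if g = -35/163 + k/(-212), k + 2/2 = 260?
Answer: 4003/3518 + sqrt(335416630457)/2107916 ≈ 1.4126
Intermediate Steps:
k = 259 (k = -1 + 260 = 259)
g = -49637/34556 (g = -35/163 + 259/(-212) = -35*1/163 + 259*(-1/212) = -35/163 - 259/212 = -49637/34556 ≈ -1.4364)
-4003/(-3518) + sqrt(1125 + g)/122 = -4003/(-3518) + sqrt(1125 - 49637/34556)/122 = -4003*(-1/3518) + sqrt(38825863/34556)*(1/122) = 4003/3518 + (sqrt(335416630457)/17278)*(1/122) = 4003/3518 + sqrt(335416630457)/2107916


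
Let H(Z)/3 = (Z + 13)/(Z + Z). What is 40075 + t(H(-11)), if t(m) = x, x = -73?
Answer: 40002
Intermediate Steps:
H(Z) = 3*(13 + Z)/(2*Z) (H(Z) = 3*((Z + 13)/(Z + Z)) = 3*((13 + Z)/((2*Z))) = 3*((13 + Z)*(1/(2*Z))) = 3*((13 + Z)/(2*Z)) = 3*(13 + Z)/(2*Z))
t(m) = -73
40075 + t(H(-11)) = 40075 - 73 = 40002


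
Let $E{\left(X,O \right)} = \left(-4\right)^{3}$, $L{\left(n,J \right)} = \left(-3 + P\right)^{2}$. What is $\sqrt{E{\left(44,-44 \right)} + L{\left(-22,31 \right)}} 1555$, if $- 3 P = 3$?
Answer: $6220 i \sqrt{3} \approx 10773.0 i$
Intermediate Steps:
$P = -1$ ($P = \left(- \frac{1}{3}\right) 3 = -1$)
$L{\left(n,J \right)} = 16$ ($L{\left(n,J \right)} = \left(-3 - 1\right)^{2} = \left(-4\right)^{2} = 16$)
$E{\left(X,O \right)} = -64$
$\sqrt{E{\left(44,-44 \right)} + L{\left(-22,31 \right)}} 1555 = \sqrt{-64 + 16} \cdot 1555 = \sqrt{-48} \cdot 1555 = 4 i \sqrt{3} \cdot 1555 = 6220 i \sqrt{3}$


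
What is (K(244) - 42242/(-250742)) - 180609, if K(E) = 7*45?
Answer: -22603617953/125371 ≈ -1.8029e+5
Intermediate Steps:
K(E) = 315
(K(244) - 42242/(-250742)) - 180609 = (315 - 42242/(-250742)) - 180609 = (315 - 42242*(-1/250742)) - 180609 = (315 + 21121/125371) - 180609 = 39512986/125371 - 180609 = -22603617953/125371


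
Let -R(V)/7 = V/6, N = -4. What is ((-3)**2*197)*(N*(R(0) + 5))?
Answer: -35460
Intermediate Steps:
R(V) = -7*V/6
((-3)**2*197)*(N*(R(0) + 5)) = ((-3)**2*197)*(-4*(-7/6*0 + 5)) = (9*197)*(-4*(0 + 5)) = 1773*(-4*5) = 1773*(-20) = -35460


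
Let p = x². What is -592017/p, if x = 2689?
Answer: -592017/7230721 ≈ -0.081875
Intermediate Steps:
p = 7230721 (p = 2689² = 7230721)
-592017/p = -592017/7230721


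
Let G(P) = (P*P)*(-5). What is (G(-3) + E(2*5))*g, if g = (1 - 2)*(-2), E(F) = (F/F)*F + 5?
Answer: -60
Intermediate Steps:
E(F) = 5 + F (E(F) = 1*F + 5 = F + 5 = 5 + F)
G(P) = -5*P² (G(P) = P²*(-5) = -5*P²)
g = 2 (g = -1*(-2) = 2)
(G(-3) + E(2*5))*g = (-5*(-3)² + (5 + 2*5))*2 = (-5*9 + (5 + 10))*2 = (-45 + 15)*2 = -30*2 = -60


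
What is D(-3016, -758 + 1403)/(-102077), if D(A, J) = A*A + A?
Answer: -9093240/102077 ≈ -89.082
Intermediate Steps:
D(A, J) = A + A**2 (D(A, J) = A**2 + A = A + A**2)
D(-3016, -758 + 1403)/(-102077) = -3016*(1 - 3016)/(-102077) = -3016*(-3015)*(-1/102077) = 9093240*(-1/102077) = -9093240/102077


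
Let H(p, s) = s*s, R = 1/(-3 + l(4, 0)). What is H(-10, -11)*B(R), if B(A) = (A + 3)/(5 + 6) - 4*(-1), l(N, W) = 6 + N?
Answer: 3630/7 ≈ 518.57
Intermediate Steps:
R = ⅐ (R = 1/(-3 + (6 + 4)) = 1/(-3 + 10) = 1/7 = ⅐ ≈ 0.14286)
B(A) = 47/11 + A/11 (B(A) = (3 + A)/11 + 4 = (3 + A)*(1/11) + 4 = (3/11 + A/11) + 4 = 47/11 + A/11)
H(p, s) = s²
H(-10, -11)*B(R) = (-11)²*(47/11 + (1/11)*(⅐)) = 121*(47/11 + 1/77) = 121*(30/7) = 3630/7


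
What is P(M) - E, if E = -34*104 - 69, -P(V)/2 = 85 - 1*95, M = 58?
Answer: 3625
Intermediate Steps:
P(V) = 20 (P(V) = -2*(85 - 1*95) = -2*(85 - 95) = -2*(-10) = 20)
E = -3605 (E = -3536 - 69 = -3605)
P(M) - E = 20 - 1*(-3605) = 20 + 3605 = 3625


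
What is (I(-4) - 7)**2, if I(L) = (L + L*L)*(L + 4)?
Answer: 49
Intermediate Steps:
I(L) = (4 + L)*(L + L**2) (I(L) = (L + L**2)*(4 + L) = (4 + L)*(L + L**2))
(I(-4) - 7)**2 = (-4*(4 + (-4)**2 + 5*(-4)) - 7)**2 = (-4*(4 + 16 - 20) - 7)**2 = (-4*0 - 7)**2 = (0 - 7)**2 = (-7)**2 = 49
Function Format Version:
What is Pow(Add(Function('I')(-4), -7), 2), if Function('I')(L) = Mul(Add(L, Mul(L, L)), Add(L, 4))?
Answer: 49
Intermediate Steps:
Function('I')(L) = Mul(Add(4, L), Add(L, Pow(L, 2))) (Function('I')(L) = Mul(Add(L, Pow(L, 2)), Add(4, L)) = Mul(Add(4, L), Add(L, Pow(L, 2))))
Pow(Add(Function('I')(-4), -7), 2) = Pow(Add(Mul(-4, Add(4, Pow(-4, 2), Mul(5, -4))), -7), 2) = Pow(Add(Mul(-4, Add(4, 16, -20)), -7), 2) = Pow(Add(Mul(-4, 0), -7), 2) = Pow(Add(0, -7), 2) = Pow(-7, 2) = 49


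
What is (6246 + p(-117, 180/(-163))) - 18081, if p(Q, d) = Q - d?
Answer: -1947996/163 ≈ -11951.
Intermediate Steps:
(6246 + p(-117, 180/(-163))) - 18081 = (6246 + (-117 - 180/(-163))) - 18081 = (6246 + (-117 - 180*(-1)/163)) - 18081 = (6246 + (-117 - 1*(-180/163))) - 18081 = (6246 + (-117 + 180/163)) - 18081 = (6246 - 18891/163) - 18081 = 999207/163 - 18081 = -1947996/163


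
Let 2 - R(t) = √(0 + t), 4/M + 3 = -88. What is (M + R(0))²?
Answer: 31684/8281 ≈ 3.8261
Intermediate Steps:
M = -4/91 (M = 4/(-3 - 88) = 4/(-91) = 4*(-1/91) = -4/91 ≈ -0.043956)
R(t) = 2 - √t (R(t) = 2 - √(0 + t) = 2 - √t)
(M + R(0))² = (-4/91 + (2 - √0))² = (-4/91 + (2 - 1*0))² = (-4/91 + (2 + 0))² = (-4/91 + 2)² = (178/91)² = 31684/8281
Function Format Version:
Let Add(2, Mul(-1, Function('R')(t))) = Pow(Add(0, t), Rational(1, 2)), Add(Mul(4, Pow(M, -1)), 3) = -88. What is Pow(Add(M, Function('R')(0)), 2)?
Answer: Rational(31684, 8281) ≈ 3.8261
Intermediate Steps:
M = Rational(-4, 91) (M = Mul(4, Pow(Add(-3, -88), -1)) = Mul(4, Pow(-91, -1)) = Mul(4, Rational(-1, 91)) = Rational(-4, 91) ≈ -0.043956)
Function('R')(t) = Add(2, Mul(-1, Pow(t, Rational(1, 2)))) (Function('R')(t) = Add(2, Mul(-1, Pow(Add(0, t), Rational(1, 2)))) = Add(2, Mul(-1, Pow(t, Rational(1, 2)))))
Pow(Add(M, Function('R')(0)), 2) = Pow(Add(Rational(-4, 91), Add(2, Mul(-1, Pow(0, Rational(1, 2))))), 2) = Pow(Add(Rational(-4, 91), Add(2, Mul(-1, 0))), 2) = Pow(Add(Rational(-4, 91), Add(2, 0)), 2) = Pow(Add(Rational(-4, 91), 2), 2) = Pow(Rational(178, 91), 2) = Rational(31684, 8281)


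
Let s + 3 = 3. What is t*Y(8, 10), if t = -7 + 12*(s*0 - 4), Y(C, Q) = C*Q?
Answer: -4400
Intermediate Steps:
s = 0 (s = -3 + 3 = 0)
t = -55 (t = -7 + 12*(0*0 - 4) = -7 + 12*(0 - 4) = -7 + 12*(-4) = -7 - 48 = -55)
t*Y(8, 10) = -440*10 = -55*80 = -4400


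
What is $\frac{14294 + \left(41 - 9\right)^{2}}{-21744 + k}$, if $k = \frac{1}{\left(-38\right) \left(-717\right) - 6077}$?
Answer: $- \frac{324266742}{460298735} \approx -0.70447$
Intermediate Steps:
$k = \frac{1}{21169}$ ($k = \frac{1}{27246 - 6077} = \frac{1}{21169} \approx 4.7239 \cdot 10^{-5}$)
$\frac{14294 + \left(41 - 9\right)^{2}}{-21744 + k} = \frac{14294 + \left(41 - 9\right)^{2}}{-21744 + \frac{1}{21169}} = \frac{14294 + 32^{2}}{- \frac{460298735}{21169}} = \left(14294 + 1024\right) \left(- \frac{21169}{460298735}\right) = 15318 \left(- \frac{21169}{460298735}\right) = - \frac{324266742}{460298735}$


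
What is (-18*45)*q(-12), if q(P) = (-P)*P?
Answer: 116640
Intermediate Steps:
q(P) = -P²
(-18*45)*q(-12) = (-18*45)*(-1*(-12)²) = -(-810)*144 = -810*(-144) = 116640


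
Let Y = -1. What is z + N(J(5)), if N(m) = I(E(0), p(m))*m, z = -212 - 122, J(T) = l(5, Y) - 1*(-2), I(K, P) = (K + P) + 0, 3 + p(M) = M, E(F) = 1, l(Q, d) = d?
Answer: -335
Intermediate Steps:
p(M) = -3 + M
I(K, P) = K + P
J(T) = 1 (J(T) = -1 - 1*(-2) = -1 + 2 = 1)
z = -334
N(m) = m*(-2 + m) (N(m) = (1 + (-3 + m))*m = (-2 + m)*m = m*(-2 + m))
z + N(J(5)) = -334 + 1*(-2 + 1) = -334 + 1*(-1) = -334 - 1 = -335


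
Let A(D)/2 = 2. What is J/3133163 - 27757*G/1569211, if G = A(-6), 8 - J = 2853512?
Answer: -4825618686908/4916593844393 ≈ -0.98150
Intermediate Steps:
J = -2853504 (J = 8 - 1*2853512 = 8 - 2853512 = -2853504)
A(D) = 4 (A(D) = 2*2 = 4)
G = 4
J/3133163 - 27757*G/1569211 = -2853504/3133163 - 27757*4/1569211 = -2853504*1/3133163 - 111028*1/1569211 = -2853504/3133163 - 111028/1569211 = -4825618686908/4916593844393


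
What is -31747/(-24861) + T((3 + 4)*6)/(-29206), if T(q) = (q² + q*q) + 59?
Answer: 49295675/42711198 ≈ 1.1542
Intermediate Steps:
T(q) = 59 + 2*q² (T(q) = (q² + q²) + 59 = 2*q² + 59 = 59 + 2*q²)
-31747/(-24861) + T((3 + 4)*6)/(-29206) = -31747/(-24861) + (59 + 2*((3 + 4)*6)²)/(-29206) = -31747*(-1/24861) + (59 + 2*(7*6)²)*(-1/29206) = 31747/24861 + (59 + 2*42²)*(-1/29206) = 31747/24861 + (59 + 2*1764)*(-1/29206) = 31747/24861 + (59 + 3528)*(-1/29206) = 31747/24861 + 3587*(-1/29206) = 31747/24861 - 211/1718 = 49295675/42711198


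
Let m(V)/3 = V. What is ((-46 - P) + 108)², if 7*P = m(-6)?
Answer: 204304/49 ≈ 4169.5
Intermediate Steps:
m(V) = 3*V
P = -18/7 (P = (3*(-6))/7 = (⅐)*(-18) = -18/7 ≈ -2.5714)
((-46 - P) + 108)² = ((-46 - 1*(-18/7)) + 108)² = ((-46 + 18/7) + 108)² = (-304/7 + 108)² = (452/7)² = 204304/49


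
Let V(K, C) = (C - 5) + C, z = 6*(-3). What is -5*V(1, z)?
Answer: 205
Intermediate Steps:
z = -18
V(K, C) = -5 + 2*C (V(K, C) = (-5 + C) + C = -5 + 2*C)
-5*V(1, z) = -5*(-5 + 2*(-18)) = -5*(-5 - 36) = -5*(-41) = 205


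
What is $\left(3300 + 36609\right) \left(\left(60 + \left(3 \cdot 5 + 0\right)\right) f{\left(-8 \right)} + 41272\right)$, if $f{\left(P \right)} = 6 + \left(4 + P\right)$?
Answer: $1653110598$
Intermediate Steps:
$f{\left(P \right)} = 10 + P$
$\left(3300 + 36609\right) \left(\left(60 + \left(3 \cdot 5 + 0\right)\right) f{\left(-8 \right)} + 41272\right) = \left(3300 + 36609\right) \left(\left(60 + \left(3 \cdot 5 + 0\right)\right) \left(10 - 8\right) + 41272\right) = 39909 \left(\left(60 + \left(15 + 0\right)\right) 2 + 41272\right) = 39909 \left(\left(60 + 15\right) 2 + 41272\right) = 39909 \left(75 \cdot 2 + 41272\right) = 39909 \left(150 + 41272\right) = 39909 \cdot 41422 = 1653110598$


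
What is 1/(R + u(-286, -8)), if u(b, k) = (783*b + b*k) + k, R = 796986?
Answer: 1/575328 ≈ 1.7381e-6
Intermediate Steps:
u(b, k) = k + 783*b + b*k
1/(R + u(-286, -8)) = 1/(796986 + (-8 + 783*(-286) - 286*(-8))) = 1/(796986 + (-8 - 223938 + 2288)) = 1/(796986 - 221658) = 1/575328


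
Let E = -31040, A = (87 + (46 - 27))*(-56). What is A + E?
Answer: -36976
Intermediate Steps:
A = -5936 (A = (87 + 19)*(-56) = 106*(-56) = -5936)
A + E = -5936 - 31040 = -36976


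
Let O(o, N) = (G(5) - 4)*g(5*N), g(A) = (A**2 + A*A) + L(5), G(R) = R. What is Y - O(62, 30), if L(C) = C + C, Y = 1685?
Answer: -43325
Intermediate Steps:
L(C) = 2*C
g(A) = 10 + 2*A**2 (g(A) = (A**2 + A*A) + 2*5 = (A**2 + A**2) + 10 = 2*A**2 + 10 = 10 + 2*A**2)
O(o, N) = 10 + 50*N**2 (O(o, N) = (5 - 4)*(10 + 2*(5*N)**2) = 1*(10 + 2*(25*N**2)) = 1*(10 + 50*N**2) = 10 + 50*N**2)
Y - O(62, 30) = 1685 - (10 + 50*30**2) = 1685 - (10 + 50*900) = 1685 - (10 + 45000) = 1685 - 1*45010 = 1685 - 45010 = -43325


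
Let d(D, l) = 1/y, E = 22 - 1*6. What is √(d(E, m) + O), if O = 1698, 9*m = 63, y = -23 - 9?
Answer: √108670/8 ≈ 41.206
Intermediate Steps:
E = 16 (E = 22 - 6 = 16)
y = -32
m = 7 (m = (⅑)*63 = 7)
d(D, l) = -1/32 (d(D, l) = 1/(-32) = -1/32)
√(d(E, m) + O) = √(-1/32 + 1698) = √(54335/32) = √108670/8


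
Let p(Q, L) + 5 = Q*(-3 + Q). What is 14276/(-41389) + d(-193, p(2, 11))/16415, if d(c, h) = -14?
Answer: -33559998/97057205 ≈ -0.34578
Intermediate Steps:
p(Q, L) = -5 + Q*(-3 + Q)
14276/(-41389) + d(-193, p(2, 11))/16415 = 14276/(-41389) - 14/16415 = 14276*(-1/41389) - 14*1/16415 = -14276/41389 - 2/2345 = -33559998/97057205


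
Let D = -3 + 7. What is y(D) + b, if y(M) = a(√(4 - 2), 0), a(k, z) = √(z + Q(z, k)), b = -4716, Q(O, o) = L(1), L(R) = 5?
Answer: -4716 + √5 ≈ -4713.8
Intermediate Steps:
D = 4
Q(O, o) = 5
a(k, z) = √(5 + z) (a(k, z) = √(z + 5) = √(5 + z))
y(M) = √5 (y(M) = √(5 + 0) = √5)
y(D) + b = √5 - 4716 = -4716 + √5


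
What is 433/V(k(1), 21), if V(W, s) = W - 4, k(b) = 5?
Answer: 433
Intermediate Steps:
V(W, s) = -4 + W
433/V(k(1), 21) = 433/(-4 + 5) = 433/1 = 433*1 = 433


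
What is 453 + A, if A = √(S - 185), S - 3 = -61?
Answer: 453 + 9*I*√3 ≈ 453.0 + 15.588*I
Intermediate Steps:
S = -58 (S = 3 - 61 = -58)
A = 9*I*√3 (A = √(-58 - 185) = √(-243) = 9*I*√3 ≈ 15.588*I)
453 + A = 453 + 9*I*√3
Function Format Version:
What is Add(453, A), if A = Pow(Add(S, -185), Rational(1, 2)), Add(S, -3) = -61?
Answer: Add(453, Mul(9, I, Pow(3, Rational(1, 2)))) ≈ Add(453.00, Mul(15.588, I))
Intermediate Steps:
S = -58 (S = Add(3, -61) = -58)
A = Mul(9, I, Pow(3, Rational(1, 2))) (A = Pow(Add(-58, -185), Rational(1, 2)) = Pow(-243, Rational(1, 2)) = Mul(9, I, Pow(3, Rational(1, 2))) ≈ Mul(15.588, I))
Add(453, A) = Add(453, Mul(9, I, Pow(3, Rational(1, 2))))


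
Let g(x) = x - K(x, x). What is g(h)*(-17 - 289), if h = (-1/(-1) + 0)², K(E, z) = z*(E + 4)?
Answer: 1224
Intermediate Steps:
K(E, z) = z*(4 + E)
h = 1 (h = (-1*(-1) + 0)² = (1 + 0)² = 1² = 1)
g(x) = x - x*(4 + x)
g(h)*(-17 - 289) = (1*(-3 - 1*1))*(-17 - 289) = (1*(-3 - 1))*(-306) = (1*(-4))*(-306) = -4*(-306) = 1224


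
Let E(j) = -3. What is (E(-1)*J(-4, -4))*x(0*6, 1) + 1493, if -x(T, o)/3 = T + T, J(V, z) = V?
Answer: 1493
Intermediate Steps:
x(T, o) = -6*T (x(T, o) = -3*(T + T) = -6*T)
(E(-1)*J(-4, -4))*x(0*6, 1) + 1493 = (-3*(-4))*(-0*6) + 1493 = 12*(-6*0) + 1493 = 12*0 + 1493 = 0 + 1493 = 1493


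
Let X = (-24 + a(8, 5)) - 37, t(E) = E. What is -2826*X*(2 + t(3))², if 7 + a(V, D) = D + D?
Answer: 4097700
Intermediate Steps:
a(V, D) = -7 + 2*D (a(V, D) = -7 + (D + D) = -7 + 2*D)
X = -58 (X = (-24 + (-7 + 2*5)) - 37 = (-24 + (-7 + 10)) - 37 = (-24 + 3) - 37 = -21 - 37 = -58)
-2826*X*(2 + t(3))² = -(-163908)*(2 + 3)² = -(-163908)*5² = -(-163908)*25 = -2826*(-1450) = 4097700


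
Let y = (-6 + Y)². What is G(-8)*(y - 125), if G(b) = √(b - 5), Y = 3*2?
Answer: -125*I*√13 ≈ -450.69*I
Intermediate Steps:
Y = 6
G(b) = √(-5 + b)
y = 0 (y = (-6 + 6)² = 0² = 0)
G(-8)*(y - 125) = √(-5 - 8)*(0 - 125) = √(-13)*(-125) = (I*√13)*(-125) = -125*I*√13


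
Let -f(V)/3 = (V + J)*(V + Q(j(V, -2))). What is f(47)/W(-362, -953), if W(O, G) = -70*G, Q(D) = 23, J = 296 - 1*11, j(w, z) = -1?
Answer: -996/953 ≈ -1.0451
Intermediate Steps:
J = 285 (J = 296 - 11 = 285)
f(V) = -3*(23 + V)*(285 + V) (f(V) = -3*(V + 285)*(V + 23) = -3*(285 + V)*(23 + V) = -3*(23 + V)*(285 + V))
f(47)/W(-362, -953) = (-19665 - 924*47 - 3*47**2)/((-70*(-953))) = (-19665 - 43428 - 3*2209)/66710 = (-19665 - 43428 - 6627)*(1/66710) = -69720*1/66710 = -996/953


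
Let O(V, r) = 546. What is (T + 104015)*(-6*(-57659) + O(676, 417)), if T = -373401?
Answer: -93342249000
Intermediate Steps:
(T + 104015)*(-6*(-57659) + O(676, 417)) = (-373401 + 104015)*(-6*(-57659) + 546) = -269386*(345954 + 546) = -269386*346500 = -93342249000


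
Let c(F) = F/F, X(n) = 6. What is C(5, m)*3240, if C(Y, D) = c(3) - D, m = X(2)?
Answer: -16200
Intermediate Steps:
m = 6
c(F) = 1
C(Y, D) = 1 - D
C(5, m)*3240 = (1 - 1*6)*3240 = (1 - 6)*3240 = -5*3240 = -16200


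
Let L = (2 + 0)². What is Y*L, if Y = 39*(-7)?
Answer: -1092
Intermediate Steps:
Y = -273
L = 4 (L = 2² = 4)
Y*L = -273*4 = -1092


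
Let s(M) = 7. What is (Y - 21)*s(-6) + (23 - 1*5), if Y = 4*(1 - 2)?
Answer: -157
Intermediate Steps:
Y = -4 (Y = 4*(-1) = -4)
(Y - 21)*s(-6) + (23 - 1*5) = (-4 - 21)*7 + (23 - 1*5) = -25*7 + (23 - 5) = -175 + 18 = -157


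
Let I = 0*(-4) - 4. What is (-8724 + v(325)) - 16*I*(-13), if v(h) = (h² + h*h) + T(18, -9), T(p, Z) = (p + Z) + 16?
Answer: 201719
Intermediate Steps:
I = -4 (I = 0 - 4 = -4)
T(p, Z) = 16 + Z + p (T(p, Z) = (Z + p) + 16 = 16 + Z + p)
v(h) = 25 + 2*h² (v(h) = (h² + h*h) + (16 - 9 + 18) = (h² + h²) + 25 = 2*h² + 25 = 25 + 2*h²)
(-8724 + v(325)) - 16*I*(-13) = (-8724 + (25 + 2*325²)) - 16*(-4)*(-13) = (-8724 + (25 + 2*105625)) + 64*(-13) = (-8724 + (25 + 211250)) - 832 = (-8724 + 211275) - 832 = 202551 - 832 = 201719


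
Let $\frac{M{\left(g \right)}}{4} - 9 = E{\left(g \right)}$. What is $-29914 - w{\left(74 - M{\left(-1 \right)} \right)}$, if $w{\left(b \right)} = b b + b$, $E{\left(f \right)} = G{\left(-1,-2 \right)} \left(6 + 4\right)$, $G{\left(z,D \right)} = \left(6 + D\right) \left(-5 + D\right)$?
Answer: $-1372036$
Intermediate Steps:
$G{\left(z,D \right)} = \left(-5 + D\right) \left(6 + D\right)$
$E{\left(f \right)} = -280$ ($E{\left(f \right)} = \left(-30 - 2 + \left(-2\right)^{2}\right) \left(6 + 4\right) = \left(-30 - 2 + 4\right) 10 = \left(-28\right) 10 = -280$)
$M{\left(g \right)} = -1084$ ($M{\left(g \right)} = 36 + 4 \left(-280\right) = 36 - 1120 = -1084$)
$w{\left(b \right)} = b + b^{2}$ ($w{\left(b \right)} = b^{2} + b = b + b^{2}$)
$-29914 - w{\left(74 - M{\left(-1 \right)} \right)} = -29914 - \left(74 - -1084\right) \left(1 + \left(74 - -1084\right)\right) = -29914 - \left(74 + 1084\right) \left(1 + \left(74 + 1084\right)\right) = -29914 - 1158 \left(1 + 1158\right) = -29914 - 1158 \cdot 1159 = -29914 - 1342122 = -1372036$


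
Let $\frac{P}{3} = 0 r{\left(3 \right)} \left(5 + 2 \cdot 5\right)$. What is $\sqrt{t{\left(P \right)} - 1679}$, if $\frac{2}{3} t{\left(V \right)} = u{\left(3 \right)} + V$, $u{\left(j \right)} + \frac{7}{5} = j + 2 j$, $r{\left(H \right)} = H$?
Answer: $\frac{i \sqrt{41690}}{5} \approx 40.836 i$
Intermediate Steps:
$u{\left(j \right)} = - \frac{7}{5} + 3 j$ ($u{\left(j \right)} = - \frac{7}{5} + \left(j + 2 j\right) = - \frac{7}{5} + 3 j$)
$P = 0$ ($P = 3 \cdot 0 \cdot 3 \left(5 + 2 \cdot 5\right) = 3 \cdot 0 \left(5 + 10\right) = 3 \cdot 0 \cdot 15 = 3 \cdot 0 = 0$)
$t{\left(V \right)} = \frac{57}{5} + \frac{3 V}{2}$ ($t{\left(V \right)} = \frac{3 \left(\left(- \frac{7}{5} + 3 \cdot 3\right) + V\right)}{2} = \frac{3 \left(\left(- \frac{7}{5} + 9\right) + V\right)}{2} = \frac{3 \left(\frac{38}{5} + V\right)}{2} = \frac{57}{5} + \frac{3 V}{2}$)
$\sqrt{t{\left(P \right)} - 1679} = \sqrt{\left(\frac{57}{5} + \frac{3}{2} \cdot 0\right) - 1679} = \sqrt{\left(\frac{57}{5} + 0\right) - 1679} = \sqrt{\frac{57}{5} - 1679} = \sqrt{- \frac{8338}{5}} = \frac{i \sqrt{41690}}{5}$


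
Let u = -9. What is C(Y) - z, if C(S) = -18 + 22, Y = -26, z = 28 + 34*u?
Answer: 282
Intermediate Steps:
z = -278 (z = 28 + 34*(-9) = 28 - 306 = -278)
C(S) = 4
C(Y) - z = 4 - 1*(-278) = 4 + 278 = 282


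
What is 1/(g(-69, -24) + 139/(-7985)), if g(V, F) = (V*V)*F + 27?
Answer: -7985/912182584 ≈ -8.7537e-6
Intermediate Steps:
g(V, F) = 27 + F*V² (g(V, F) = V²*F + 27 = F*V² + 27 = 27 + F*V²)
1/(g(-69, -24) + 139/(-7985)) = 1/((27 - 24*(-69)²) + 139/(-7985)) = 1/((27 - 24*4761) + 139*(-1/7985)) = 1/((27 - 114264) - 139/7985) = 1/(-114237 - 139/7985) = 1/(-912182584/7985) = -7985/912182584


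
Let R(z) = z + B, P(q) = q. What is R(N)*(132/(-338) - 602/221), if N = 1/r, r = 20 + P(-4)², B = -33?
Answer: 2655319/25857 ≈ 102.69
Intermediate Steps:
r = 36 (r = 20 + (-4)² = 20 + 16 = 36)
N = 1/36 ≈ 0.027778
R(z) = -33 + z (R(z) = z - 33 = -33 + z)
R(N)*(132/(-338) - 602/221) = (-33 + 1/36)*(132/(-338) - 602/221) = -1187*(132*(-1/338) - 602*1/221)/36 = -1187*(-66/169 - 602/221)/36 = -1187/36*(-8948/2873) = 2655319/25857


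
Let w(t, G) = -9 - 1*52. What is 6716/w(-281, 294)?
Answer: -6716/61 ≈ -110.10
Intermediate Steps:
w(t, G) = -61 (w(t, G) = -9 - 52 = -61)
6716/w(-281, 294) = 6716/(-61) = 6716*(-1/61) = -6716/61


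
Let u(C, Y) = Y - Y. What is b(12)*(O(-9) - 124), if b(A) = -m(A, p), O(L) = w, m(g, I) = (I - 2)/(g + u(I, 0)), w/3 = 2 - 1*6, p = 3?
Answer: 34/3 ≈ 11.333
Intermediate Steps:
u(C, Y) = 0
w = -12 (w = 3*(2 - 1*6) = 3*(2 - 6) = 3*(-4) = -12)
m(g, I) = (-2 + I)/g (m(g, I) = (I - 2)/(g + 0) = (-2 + I)/g)
O(L) = -12
b(A) = -1/A (b(A) = -(-2 + 3)/A = -1/A)
b(12)*(O(-9) - 124) = (-1/12)*(-12 - 124) = -1*1/12*(-136) = -1/12*(-136) = 34/3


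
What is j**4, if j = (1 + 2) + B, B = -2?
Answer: 1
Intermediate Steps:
j = 1 (j = (1 + 2) - 2 = 3 - 2 = 1)
j**4 = 1**4 = 1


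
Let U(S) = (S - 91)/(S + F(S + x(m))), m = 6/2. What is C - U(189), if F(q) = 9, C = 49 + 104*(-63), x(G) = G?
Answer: -643846/99 ≈ -6503.5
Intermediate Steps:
m = 3 (m = 6*(½) = 3)
C = -6503 (C = 49 - 6552 = -6503)
U(S) = (-91 + S)/(9 + S) (U(S) = (S - 91)/(S + 9) = (-91 + S)/(9 + S))
C - U(189) = -6503 - (-91 + 189)/(9 + 189) = -6503 - 98/198 = -6503 - 1*49/99 = -6503 - 49/99 = -643846/99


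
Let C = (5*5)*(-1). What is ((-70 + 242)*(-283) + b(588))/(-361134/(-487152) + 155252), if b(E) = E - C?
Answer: -1300777032/4201760191 ≈ -0.30958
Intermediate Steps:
C = -25 (C = 25*(-1) = -25)
b(E) = 25 + E (b(E) = E - 1*(-25) = E + 25 = 25 + E)
((-70 + 242)*(-283) + b(588))/(-361134/(-487152) + 155252) = ((-70 + 242)*(-283) + (25 + 588))/(-361134/(-487152) + 155252) = (172*(-283) + 613)/(-361134*(-1/487152) + 155252) = (-48676 + 613)/(20063/27064 + 155252) = -48063/4201760191/27064 = -48063*27064/4201760191 = -1300777032/4201760191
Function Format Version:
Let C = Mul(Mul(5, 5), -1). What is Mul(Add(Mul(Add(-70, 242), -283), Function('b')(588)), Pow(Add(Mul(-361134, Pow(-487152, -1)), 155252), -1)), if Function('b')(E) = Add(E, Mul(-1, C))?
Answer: Rational(-1300777032, 4201760191) ≈ -0.30958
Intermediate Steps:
C = -25 (C = Mul(25, -1) = -25)
Function('b')(E) = Add(25, E) (Function('b')(E) = Add(E, Mul(-1, -25)) = Add(E, 25) = Add(25, E))
Mul(Add(Mul(Add(-70, 242), -283), Function('b')(588)), Pow(Add(Mul(-361134, Pow(-487152, -1)), 155252), -1)) = Mul(Add(Mul(Add(-70, 242), -283), Add(25, 588)), Pow(Add(Mul(-361134, Pow(-487152, -1)), 155252), -1)) = Mul(Add(Mul(172, -283), 613), Pow(Add(Mul(-361134, Rational(-1, 487152)), 155252), -1)) = Mul(Add(-48676, 613), Pow(Add(Rational(20063, 27064), 155252), -1)) = Mul(-48063, Pow(Rational(4201760191, 27064), -1)) = Mul(-48063, Rational(27064, 4201760191)) = Rational(-1300777032, 4201760191)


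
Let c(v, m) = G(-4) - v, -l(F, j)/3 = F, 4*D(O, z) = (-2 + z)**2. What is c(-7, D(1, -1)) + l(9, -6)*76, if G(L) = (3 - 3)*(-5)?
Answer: -2045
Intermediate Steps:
D(O, z) = (-2 + z)**2/4
l(F, j) = -3*F
G(L) = 0 (G(L) = 0*(-5) = 0)
c(v, m) = -v (c(v, m) = 0 - v = -v)
c(-7, D(1, -1)) + l(9, -6)*76 = -1*(-7) - 3*9*76 = 7 - 27*76 = 7 - 2052 = -2045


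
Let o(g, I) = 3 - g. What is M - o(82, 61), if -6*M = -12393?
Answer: 4289/2 ≈ 2144.5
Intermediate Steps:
M = 4131/2 (M = -1/6*(-12393) = 4131/2 ≈ 2065.5)
M - o(82, 61) = 4131/2 - (3 - 1*82) = 4131/2 - (3 - 82) = 4131/2 - 1*(-79) = 4131/2 + 79 = 4289/2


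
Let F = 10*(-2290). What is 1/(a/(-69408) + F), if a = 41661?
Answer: -7712/176609429 ≈ -4.3667e-5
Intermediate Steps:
F = -22900
1/(a/(-69408) + F) = 1/(41661/(-69408) - 22900) = 1/(41661*(-1/69408) - 22900) = 1/(-4629/7712 - 22900) = 1/(-176609429/7712) = -7712/176609429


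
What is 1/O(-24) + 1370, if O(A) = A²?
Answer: 789121/576 ≈ 1370.0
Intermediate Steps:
1/O(-24) + 1370 = 1/((-24)²) + 1370 = 1/576 + 1370 = 789121/576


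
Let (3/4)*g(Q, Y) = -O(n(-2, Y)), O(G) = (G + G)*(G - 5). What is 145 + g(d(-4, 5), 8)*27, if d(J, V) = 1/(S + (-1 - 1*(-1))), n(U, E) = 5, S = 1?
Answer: 145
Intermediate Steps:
d(J, V) = 1 (d(J, V) = 1/(1 + (-1 - 1*(-1))) = 1/(1 + (-1 + 1)) = 1/(1 + 0) = 1/1 = 1)
O(G) = 2*G*(-5 + G) (O(G) = (2*G)*(-5 + G) = 2*G*(-5 + G))
g(Q, Y) = 0 (g(Q, Y) = 4*(-2*5*(-5 + 5))/3 = 4*(-2*5*0)/3 = 4*(-1*0)/3 = (4/3)*0 = 0)
145 + g(d(-4, 5), 8)*27 = 145 + 0*27 = 145 + 0 = 145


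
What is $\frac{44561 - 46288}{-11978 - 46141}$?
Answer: $\frac{1727}{58119} \approx 0.029715$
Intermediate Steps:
$\frac{44561 - 46288}{-11978 - 46141} = - \frac{1727}{-58119} = \left(-1727\right) \left(- \frac{1}{58119}\right) = \frac{1727}{58119}$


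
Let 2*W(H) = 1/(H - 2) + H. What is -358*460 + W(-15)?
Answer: -2799688/17 ≈ -1.6469e+5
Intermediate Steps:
W(H) = H/2 + 1/(2*(-2 + H)) (W(H) = (1/(H - 2) + H)/2 = (1/(-2 + H) + H)/2 = (H + 1/(-2 + H))/2 = H/2 + 1/(2*(-2 + H)))
-358*460 + W(-15) = -358*460 + (1 + (-15)² - 2*(-15))/(2*(-2 - 15)) = -164680 + (½)*(1 + 225 + 30)/(-17) = -164680 + (½)*(-1/17)*256 = -164680 - 128/17 = -2799688/17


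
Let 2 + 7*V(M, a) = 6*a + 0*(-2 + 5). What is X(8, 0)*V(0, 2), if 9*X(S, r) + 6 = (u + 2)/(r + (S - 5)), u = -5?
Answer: -10/9 ≈ -1.1111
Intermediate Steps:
X(S, r) = -2/3 - 1/(3*(-5 + S + r)) (X(S, r) = -2/3 + ((-5 + 2)/(r + (S - 5)))/9 = -2/3 + (-3/(r + (-5 + S)))/9 = -2/3 + (-3/(-5 + S + r))/9 = -2/3 - 1/(3*(-5 + S + r)))
V(M, a) = -2/7 + 6*a/7 (V(M, a) = -2/7 + (6*a + 0*(-2 + 5))/7 = -2/7 + (6*a + 0*3)/7 = -2/7 + (6*a + 0)/7 = -2/7 + (6*a)/7 = -2/7 + 6*a/7)
X(8, 0)*V(0, 2) = ((9 - 2*8 - 2*0)/(3*(-5 + 8 + 0)))*(-2/7 + (6/7)*2) = ((1/3)*(9 - 16 + 0)/3)*(-2/7 + 12/7) = ((1/3)*(1/3)*(-7))*(10/7) = -7/9*10/7 = -10/9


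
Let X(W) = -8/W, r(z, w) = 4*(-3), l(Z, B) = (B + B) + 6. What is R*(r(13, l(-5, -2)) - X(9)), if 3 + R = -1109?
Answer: 111200/9 ≈ 12356.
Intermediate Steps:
R = -1112 (R = -3 - 1109 = -1112)
l(Z, B) = 6 + 2*B (l(Z, B) = 2*B + 6 = 6 + 2*B)
r(z, w) = -12
R*(r(13, l(-5, -2)) - X(9)) = -1112*(-12 - (-8)/9) = -1112*(-12 - 1*(-8/9)) = -1112*(-12 + 8/9) = -1112*(-100/9) = 111200/9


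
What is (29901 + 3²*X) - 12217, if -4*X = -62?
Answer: 35647/2 ≈ 17824.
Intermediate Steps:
X = 31/2 (X = -¼*(-62) = 31/2 ≈ 15.500)
(29901 + 3²*X) - 12217 = (29901 + 3²*(31/2)) - 12217 = (29901 + 9*(31/2)) - 12217 = (29901 + 279/2) - 12217 = 60081/2 - 12217 = 35647/2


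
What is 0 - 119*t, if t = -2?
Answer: 238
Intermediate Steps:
0 - 119*t = 0 - 119*(-2) = 0 + 238 = 238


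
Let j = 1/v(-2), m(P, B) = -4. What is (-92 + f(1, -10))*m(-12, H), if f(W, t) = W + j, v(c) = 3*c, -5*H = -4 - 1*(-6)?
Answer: 1094/3 ≈ 364.67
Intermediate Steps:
H = -⅖ (H = -(-4 - 1*(-6))/5 = -(-4 + 6)/5 = -⅕*2 = -⅖ ≈ -0.40000)
j = -⅙ (j = 1/(3*(-2)) = 1/(-6) = -⅙ ≈ -0.16667)
f(W, t) = -⅙ + W (f(W, t) = W - ⅙ = -⅙ + W)
(-92 + f(1, -10))*m(-12, H) = (-92 + (-⅙ + 1))*(-4) = (-92 + ⅚)*(-4) = -547/6*(-4) = 1094/3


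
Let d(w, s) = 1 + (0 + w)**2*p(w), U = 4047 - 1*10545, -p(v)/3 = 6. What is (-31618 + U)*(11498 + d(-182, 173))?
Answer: 22287683028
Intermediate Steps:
p(v) = -18 (p(v) = -3*6 = -18)
U = -6498 (U = 4047 - 10545 = -6498)
d(w, s) = 1 - 18*w**2 (d(w, s) = 1 + (0 + w)**2*(-18) = 1 + w**2*(-18) = 1 - 18*w**2)
(-31618 + U)*(11498 + d(-182, 173)) = (-31618 - 6498)*(11498 + (1 - 18*(-182)**2)) = -38116*(11498 + (1 - 18*33124)) = -38116*(11498 + (1 - 596232)) = -38116*(11498 - 596231) = -38116*(-584733) = 22287683028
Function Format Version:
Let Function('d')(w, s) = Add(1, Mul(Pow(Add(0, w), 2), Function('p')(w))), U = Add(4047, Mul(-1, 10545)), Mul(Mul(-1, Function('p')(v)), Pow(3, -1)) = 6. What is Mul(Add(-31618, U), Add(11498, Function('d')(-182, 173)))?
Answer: 22287683028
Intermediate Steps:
Function('p')(v) = -18 (Function('p')(v) = Mul(-3, 6) = -18)
U = -6498 (U = Add(4047, -10545) = -6498)
Function('d')(w, s) = Add(1, Mul(-18, Pow(w, 2))) (Function('d')(w, s) = Add(1, Mul(Pow(Add(0, w), 2), -18)) = Add(1, Mul(Pow(w, 2), -18)) = Add(1, Mul(-18, Pow(w, 2))))
Mul(Add(-31618, U), Add(11498, Function('d')(-182, 173))) = Mul(Add(-31618, -6498), Add(11498, Add(1, Mul(-18, Pow(-182, 2))))) = Mul(-38116, Add(11498, Add(1, Mul(-18, 33124)))) = Mul(-38116, Add(11498, Add(1, -596232))) = Mul(-38116, Add(11498, -596231)) = Mul(-38116, -584733) = 22287683028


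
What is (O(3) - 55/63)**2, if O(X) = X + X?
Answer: 104329/3969 ≈ 26.286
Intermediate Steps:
O(X) = 2*X
(O(3) - 55/63)**2 = (2*3 - 55/63)**2 = (6 - 55*1/63)**2 = (6 - 55/63)**2 = (323/63)**2 = 104329/3969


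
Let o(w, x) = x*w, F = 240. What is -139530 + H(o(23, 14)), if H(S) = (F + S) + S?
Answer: -138646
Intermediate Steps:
o(w, x) = w*x
H(S) = 240 + 2*S (H(S) = (240 + S) + S = 240 + 2*S)
-139530 + H(o(23, 14)) = -139530 + (240 + 2*(23*14)) = -139530 + (240 + 2*322) = -139530 + (240 + 644) = -139530 + 884 = -138646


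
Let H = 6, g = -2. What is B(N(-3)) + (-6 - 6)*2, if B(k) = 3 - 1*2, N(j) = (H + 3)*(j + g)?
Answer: -23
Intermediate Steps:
N(j) = -18 + 9*j (N(j) = (6 + 3)*(j - 2) = 9*(-2 + j) = -18 + 9*j)
B(k) = 1 (B(k) = 3 - 2 = 1)
B(N(-3)) + (-6 - 6)*2 = 1 + (-6 - 6)*2 = 1 - 12*2 = 1 - 24 = -23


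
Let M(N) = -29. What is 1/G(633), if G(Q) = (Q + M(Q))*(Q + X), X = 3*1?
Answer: 1/384144 ≈ 2.6032e-6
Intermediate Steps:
X = 3
G(Q) = (-29 + Q)*(3 + Q) (G(Q) = (Q - 29)*(Q + 3) = (-29 + Q)*(3 + Q))
1/G(633) = 1/(-87 + 633² - 26*633) = 1/(-87 + 400689 - 16458) = 1/384144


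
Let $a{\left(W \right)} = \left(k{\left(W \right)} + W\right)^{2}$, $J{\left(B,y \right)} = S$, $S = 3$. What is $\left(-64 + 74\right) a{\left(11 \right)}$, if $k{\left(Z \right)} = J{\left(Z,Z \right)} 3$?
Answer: $4000$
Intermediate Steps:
$J{\left(B,y \right)} = 3$
$k{\left(Z \right)} = 9$ ($k{\left(Z \right)} = 3 \cdot 3 = 9$)
$a{\left(W \right)} = \left(9 + W\right)^{2}$
$\left(-64 + 74\right) a{\left(11 \right)} = \left(-64 + 74\right) \left(9 + 11\right)^{2} = 10 \cdot 20^{2} = 10 \cdot 400 = 4000$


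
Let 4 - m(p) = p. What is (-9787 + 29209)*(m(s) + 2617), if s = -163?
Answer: 54070848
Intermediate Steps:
m(p) = 4 - p
(-9787 + 29209)*(m(s) + 2617) = (-9787 + 29209)*((4 - 1*(-163)) + 2617) = 19422*((4 + 163) + 2617) = 19422*(167 + 2617) = 19422*2784 = 54070848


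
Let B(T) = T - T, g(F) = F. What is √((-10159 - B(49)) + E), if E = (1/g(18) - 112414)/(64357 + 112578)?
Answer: I*√11450069470549270/1061610 ≈ 100.8*I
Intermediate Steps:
B(T) = 0
E = -2023451/3184830 (E = (1/18 - 112414)/(64357 + 112578) = (1/18 - 112414)/176935 = -2023451/18*1/176935 = -2023451/3184830 ≈ -0.63534)
√((-10159 - B(49)) + E) = √((-10159 - 1*0) - 2023451/3184830) = √((-10159 + 0) - 2023451/3184830) = √(-10159 - 2023451/3184830) = √(-32356711421/3184830) = I*√11450069470549270/1061610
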